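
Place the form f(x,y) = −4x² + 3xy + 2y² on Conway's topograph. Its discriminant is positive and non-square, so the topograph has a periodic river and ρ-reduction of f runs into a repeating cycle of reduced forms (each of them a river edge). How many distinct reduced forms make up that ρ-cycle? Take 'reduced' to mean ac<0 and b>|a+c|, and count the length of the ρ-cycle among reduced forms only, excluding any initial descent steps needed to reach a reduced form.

D = 41, ⌊√D⌋ = 6
river: ρ → (2,5,-2)
river: ρ → (-2,3,4)
river: ρ → (4,5,-1)
river: ρ → (-1,5,4)
river: ρ → (4,3,-2)
river: ρ → (-2,5,2)
river: ρ → (2,3,-4)
river: ρ → (-4,5,1)
river: ρ → (1,5,-4)
river: ρ → (-4,3,2)
ρ-cycle length = 10 (tail of 0 descent steps not counted)

10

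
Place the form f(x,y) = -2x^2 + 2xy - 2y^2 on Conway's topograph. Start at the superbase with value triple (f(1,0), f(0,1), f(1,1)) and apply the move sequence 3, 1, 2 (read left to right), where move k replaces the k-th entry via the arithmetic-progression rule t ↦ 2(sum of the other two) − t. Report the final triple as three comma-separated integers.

start (-2,-2,-2) = (f(1,0),f(0,1),f(1,1))
replace slot 3: 2·((-2)+(-2)) − (-2) = -6 → (-2,-2,-6)
replace slot 1: 2·((-2)+(-6)) − (-2) = -14 → (-14,-2,-6)
replace slot 2: 2·((-14)+(-6)) − (-2) = -38 → (-14,-38,-6)

-14,-38,-6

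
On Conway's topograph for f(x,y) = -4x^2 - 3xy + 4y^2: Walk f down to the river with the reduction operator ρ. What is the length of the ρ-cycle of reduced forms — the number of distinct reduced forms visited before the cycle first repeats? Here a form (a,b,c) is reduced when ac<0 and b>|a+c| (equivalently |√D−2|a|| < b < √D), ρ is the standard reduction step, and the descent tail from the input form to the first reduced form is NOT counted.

D = 73, ⌊√D⌋ = 8
descent: ρ → (4,3,-4)  [lands on river]
river: ρ → (-4,5,3)
river: ρ → (3,7,-2)
river: ρ → (-2,5,6)
river: ρ → (6,7,-1)
river: ρ → (-1,7,6)
river: ρ → (6,5,-2)
river: ρ → (-2,7,3)
river: ρ → (3,5,-4)
river: ρ → (-4,3,4)
river: ρ → (4,5,-3)
river: ρ → (-3,7,2)
river: ρ → (2,5,-6)
river: ρ → (-6,7,1)
river: ρ → (1,7,-6)
river: ρ → (-6,5,2)
river: ρ → (2,7,-3)
river: ρ → (-3,5,4)
ρ-cycle length = 18 (tail of 1 descent step not counted)

18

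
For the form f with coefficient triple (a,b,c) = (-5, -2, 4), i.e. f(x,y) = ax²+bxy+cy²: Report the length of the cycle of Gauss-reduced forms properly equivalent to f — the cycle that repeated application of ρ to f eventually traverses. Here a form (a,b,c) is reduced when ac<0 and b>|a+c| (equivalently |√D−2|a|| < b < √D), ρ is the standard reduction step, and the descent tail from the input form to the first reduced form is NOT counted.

D = 84, ⌊√D⌋ = 9
descent: ρ → (4,2,-5)  [lands on river]
river: ρ → (-5,8,1)
river: ρ → (1,8,-5)
river: ρ → (-5,2,4)
river: ρ → (4,6,-3)
river: ρ → (-3,6,4)
ρ-cycle length = 6 (tail of 1 descent step not counted)

6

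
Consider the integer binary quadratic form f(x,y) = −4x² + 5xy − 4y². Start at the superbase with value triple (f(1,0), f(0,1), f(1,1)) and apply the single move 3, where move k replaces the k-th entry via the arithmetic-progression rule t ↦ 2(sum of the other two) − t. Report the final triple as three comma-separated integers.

start (-4,-4,-3) = (f(1,0),f(0,1),f(1,1))
replace slot 3: 2·((-4)+(-4)) − (-3) = -13 → (-4,-4,-13)

-4,-4,-13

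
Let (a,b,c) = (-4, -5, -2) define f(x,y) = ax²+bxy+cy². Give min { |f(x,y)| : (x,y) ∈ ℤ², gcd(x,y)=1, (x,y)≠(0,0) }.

translate: b→-3 (≡5 mod 8), so (4,5,2)→(4,-3,1)
flip: (4,-3,1)→(1,3,4)
translate: b→1 (≡3 mod 2), so (1,3,4)→(1,1,2)
reduced (well bottom): (1,1,2) with a≤c, −a<b≤a
well minimum |f| = |-1| = 1 (negative-definite)

1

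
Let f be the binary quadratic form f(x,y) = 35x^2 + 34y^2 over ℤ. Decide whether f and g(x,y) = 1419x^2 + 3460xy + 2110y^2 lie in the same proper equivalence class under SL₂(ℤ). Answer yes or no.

D₁ = -4760, D₂ = -4760
f: flip: (35,0,34)→(34,0,35)
f: reduced (well bottom): (34,0,35) with a≤c, −a<b≤a
g: translate: b→622 (≡3460 mod 2838), so (1419,3460,2110)→(1419,622,69)
g: flip: (1419,622,69)→(69,-622,1419)
g: translate: b→68 (≡-622 mod 138), so (69,-622,1419)→(69,68,34)
g: flip: (69,68,34)→(34,-68,69)
g: translate: b→0 (≡-68 mod 68), so (34,-68,69)→(34,0,35)
g: reduced (well bottom): (34,0,35) with a≤c, −a<b≤a
reduced forms (34, 0, 35) vs (34, 0, 35) ⇒ equivalent

yes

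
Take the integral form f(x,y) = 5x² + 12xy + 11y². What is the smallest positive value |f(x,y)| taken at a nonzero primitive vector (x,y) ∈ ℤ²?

translate: b→2 (≡12 mod 10), so (5,12,11)→(5,2,4)
flip: (5,2,4)→(4,-2,5)
reduced (well bottom): (4,-2,5) with a≤c, −a<b≤a
well minimum = a = 4

4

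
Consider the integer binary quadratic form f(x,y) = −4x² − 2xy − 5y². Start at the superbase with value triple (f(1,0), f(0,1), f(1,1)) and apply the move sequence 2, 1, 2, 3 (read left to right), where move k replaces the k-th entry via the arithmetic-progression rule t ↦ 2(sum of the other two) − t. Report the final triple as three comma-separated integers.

start (-4,-5,-11) = (f(1,0),f(0,1),f(1,1))
replace slot 2: 2·((-4)+(-11)) − (-5) = -25 → (-4,-25,-11)
replace slot 1: 2·((-25)+(-11)) − (-4) = -68 → (-68,-25,-11)
replace slot 2: 2·((-68)+(-11)) − (-25) = -133 → (-68,-133,-11)
replace slot 3: 2·((-68)+(-133)) − (-11) = -391 → (-68,-133,-391)

-68,-133,-391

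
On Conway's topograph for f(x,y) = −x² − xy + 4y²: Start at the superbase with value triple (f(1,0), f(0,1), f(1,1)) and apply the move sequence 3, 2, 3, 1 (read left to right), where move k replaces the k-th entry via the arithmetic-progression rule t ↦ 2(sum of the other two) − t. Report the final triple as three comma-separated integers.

start (-1,4,2) = (f(1,0),f(0,1),f(1,1))
replace slot 3: 2·((-1)+4) − 2 = 4 → (-1,4,4)
replace slot 2: 2·((-1)+4) − 4 = 2 → (-1,2,4)
replace slot 3: 2·((-1)+2) − 4 = -2 → (-1,2,-2)
replace slot 1: 2·(2+(-2)) − (-1) = 1 → (1,2,-2)

1,2,-2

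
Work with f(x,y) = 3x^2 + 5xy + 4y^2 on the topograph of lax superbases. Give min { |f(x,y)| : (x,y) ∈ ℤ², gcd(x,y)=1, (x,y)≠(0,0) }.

translate: b→-1 (≡5 mod 6), so (3,5,4)→(3,-1,2)
flip: (3,-1,2)→(2,1,3)
reduced (well bottom): (2,1,3) with a≤c, −a<b≤a
well minimum = a = 2

2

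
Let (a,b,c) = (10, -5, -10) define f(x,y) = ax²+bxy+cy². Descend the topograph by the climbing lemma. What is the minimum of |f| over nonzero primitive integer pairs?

descent: ρ → (-10,5,10)  [lands on river]
river: ρ → (10,15,-5)
river: ρ → (-5,15,10)
river: ρ → (10,5,-10)
river: ρ → (-10,15,5)
river: ρ → (5,15,-10)
closes: descent 1, river 6
min |a| on river = 5

5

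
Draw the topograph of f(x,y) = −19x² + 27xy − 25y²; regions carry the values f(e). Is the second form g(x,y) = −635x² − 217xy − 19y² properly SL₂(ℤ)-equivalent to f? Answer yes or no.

D₁ = -1171, D₂ = -1171
f is negative-definite; reduce −f:
−f: translate: b→11 (≡-27 mod 38), so (19,-27,25)→(19,11,17)
−f: flip: (19,11,17)→(17,-11,19)
−f: reduced (well bottom): (17,-11,19) with a≤c, −a<b≤a
flip sign back: reduced form of f is (-17,11,-19)
g is negative-definite; reduce −g:
−g: flip: (635,217,19)→(19,-217,635)
−g: translate: b→11 (≡-217 mod 38), so (19,-217,635)→(19,11,17)
−g: flip: (19,11,17)→(17,-11,19)
−g: reduced (well bottom): (17,-11,19) with a≤c, −a<b≤a
flip sign back: reduced form of g is (-17,11,-19)
reduced forms (-17, 11, -19) vs (-17, 11, -19) ⇒ equivalent

yes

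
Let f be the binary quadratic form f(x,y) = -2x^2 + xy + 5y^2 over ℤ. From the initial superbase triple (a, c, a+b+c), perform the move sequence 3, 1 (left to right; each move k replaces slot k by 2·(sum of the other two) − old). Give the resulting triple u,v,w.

start (-2,5,4) = (f(1,0),f(0,1),f(1,1))
replace slot 3: 2·((-2)+5) − 4 = 2 → (-2,5,2)
replace slot 1: 2·(5+2) − (-2) = 16 → (16,5,2)

16,5,2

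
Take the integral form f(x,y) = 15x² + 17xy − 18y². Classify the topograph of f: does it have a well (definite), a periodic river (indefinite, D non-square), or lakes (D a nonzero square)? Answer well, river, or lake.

D = b²−4ac = 17² − 4·15·(-18) = 1369
D = 37² is a perfect square ⇒ form factors over ℤ ⇒ lakes

lake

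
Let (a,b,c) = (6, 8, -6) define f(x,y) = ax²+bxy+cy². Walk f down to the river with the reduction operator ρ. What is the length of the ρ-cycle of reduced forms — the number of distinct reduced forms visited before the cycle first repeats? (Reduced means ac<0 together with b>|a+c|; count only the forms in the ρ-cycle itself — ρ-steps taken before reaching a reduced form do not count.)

D = 208, ⌊√D⌋ = 14
river: ρ → (-6,4,8)
river: ρ → (8,12,-2)
river: ρ → (-2,12,8)
river: ρ → (8,4,-6)
river: ρ → (-6,8,6)
river: ρ → (6,4,-8)
river: ρ → (-8,12,2)
river: ρ → (2,12,-8)
river: ρ → (-8,4,6)
river: ρ → (6,8,-6)
ρ-cycle length = 10 (tail of 0 descent steps not counted)

10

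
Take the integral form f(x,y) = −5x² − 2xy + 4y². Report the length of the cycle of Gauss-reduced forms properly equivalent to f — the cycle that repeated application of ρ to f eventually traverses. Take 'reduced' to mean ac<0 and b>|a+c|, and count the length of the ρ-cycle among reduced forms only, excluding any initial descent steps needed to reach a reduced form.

D = 84, ⌊√D⌋ = 9
descent: ρ → (4,2,-5)  [lands on river]
river: ρ → (-5,8,1)
river: ρ → (1,8,-5)
river: ρ → (-5,2,4)
river: ρ → (4,6,-3)
river: ρ → (-3,6,4)
ρ-cycle length = 6 (tail of 1 descent step not counted)

6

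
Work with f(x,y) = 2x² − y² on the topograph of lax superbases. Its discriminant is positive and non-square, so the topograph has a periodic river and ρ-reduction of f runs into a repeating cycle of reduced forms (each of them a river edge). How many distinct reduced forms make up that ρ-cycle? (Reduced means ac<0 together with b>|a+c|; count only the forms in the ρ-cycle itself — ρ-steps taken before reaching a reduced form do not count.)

D = 8, ⌊√D⌋ = 2
descent: ρ → (-1,2,1)  [lands on river]
river: ρ → (1,2,-1)
ρ-cycle length = 2 (tail of 1 descent step not counted)

2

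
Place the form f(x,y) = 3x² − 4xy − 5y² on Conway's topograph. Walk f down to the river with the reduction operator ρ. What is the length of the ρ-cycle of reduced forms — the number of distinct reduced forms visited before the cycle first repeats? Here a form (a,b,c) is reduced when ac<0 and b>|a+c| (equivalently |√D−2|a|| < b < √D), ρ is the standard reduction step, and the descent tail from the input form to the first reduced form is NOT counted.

D = 76, ⌊√D⌋ = 8
descent: ρ → (-5,4,3)  [lands on river]
river: ρ → (3,8,-1)
river: ρ → (-1,8,3)
river: ρ → (3,4,-5)
river: ρ → (-5,6,2)
river: ρ → (2,6,-5)
ρ-cycle length = 6 (tail of 1 descent step not counted)

6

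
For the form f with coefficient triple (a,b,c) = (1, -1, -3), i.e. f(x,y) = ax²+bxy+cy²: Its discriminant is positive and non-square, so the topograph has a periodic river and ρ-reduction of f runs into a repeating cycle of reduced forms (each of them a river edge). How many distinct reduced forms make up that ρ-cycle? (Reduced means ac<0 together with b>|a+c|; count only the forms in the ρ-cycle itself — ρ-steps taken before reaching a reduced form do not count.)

D = 13, ⌊√D⌋ = 3
descent: ρ → (-3,1,1)
descent: ρ → (1,3,-1)  [lands on river]
river: ρ → (-1,3,1)
ρ-cycle length = 2 (tail of 2 descent steps not counted)

2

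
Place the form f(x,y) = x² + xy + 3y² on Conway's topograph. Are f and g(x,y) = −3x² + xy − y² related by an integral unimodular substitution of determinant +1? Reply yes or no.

D₁ = -11, D₂ = -11
f: reduced (well bottom): (1,1,3) with a≤c, −a<b≤a
g is negative-definite; reduce −g:
−g: flip: (3,-1,1)→(1,1,3)
−g: reduced (well bottom): (1,1,3) with a≤c, −a<b≤a
flip sign back: reduced form of g is (-1,-1,-3)
reduced forms (1, 1, 3) vs (-1, -1, -3) ⇒ inequivalent

no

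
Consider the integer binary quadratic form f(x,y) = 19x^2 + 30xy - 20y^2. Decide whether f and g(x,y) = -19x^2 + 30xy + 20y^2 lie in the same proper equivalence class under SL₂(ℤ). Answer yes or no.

D₁ = 2420, D₂ = 2420
river cycle of f (length 12): (-20, 10, 29), (29, 48, -1), (-1, 48, 29), (29, 10, -20), (-20, 30, 19), (19, 46, -4), (-4, 42, 41), (41, 40, -5), (-5, 40, 41), (41, 42, -4), … (2 more)
river cycle of g (length 12): (20, 10, -29), (-29, 48, 1), (1, 48, -29), (-29, 10, 20), (20, 30, -19), (-19, 46, 4), (4, 42, -41), (-41, 40, 5), (5, 40, -41), (-41, 42, 4), … (2 more)
cycles differ ⇒ inequivalent

no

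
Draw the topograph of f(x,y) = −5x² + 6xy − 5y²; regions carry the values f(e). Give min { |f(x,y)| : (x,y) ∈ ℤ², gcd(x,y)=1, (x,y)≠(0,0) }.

translate: b→4 (≡-6 mod 10), so (5,-6,5)→(5,4,4)
flip: (5,4,4)→(4,-4,5)
translate: b→4 (≡-4 mod 8), so (4,-4,5)→(4,4,5)
reduced (well bottom): (4,4,5) with a≤c, −a<b≤a
well minimum |f| = |-4| = 4 (negative-definite)

4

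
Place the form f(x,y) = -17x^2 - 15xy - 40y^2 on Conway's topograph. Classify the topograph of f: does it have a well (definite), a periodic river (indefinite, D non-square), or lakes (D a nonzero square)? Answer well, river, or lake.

D = b²−4ac = (-15)² − 4·(-17)·(-40) = -2495
D < 0 ⇒ definite ⇒ every region one sign ⇒ single well

well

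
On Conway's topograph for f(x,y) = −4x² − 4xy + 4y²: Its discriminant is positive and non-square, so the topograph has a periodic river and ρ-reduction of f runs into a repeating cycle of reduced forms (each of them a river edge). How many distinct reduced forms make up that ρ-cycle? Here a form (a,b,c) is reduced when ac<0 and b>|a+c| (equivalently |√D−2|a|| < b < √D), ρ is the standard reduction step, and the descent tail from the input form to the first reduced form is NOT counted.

D = 80, ⌊√D⌋ = 8
descent: ρ → (4,4,-4)  [lands on river]
river: ρ → (-4,4,4)
ρ-cycle length = 2 (tail of 1 descent step not counted)

2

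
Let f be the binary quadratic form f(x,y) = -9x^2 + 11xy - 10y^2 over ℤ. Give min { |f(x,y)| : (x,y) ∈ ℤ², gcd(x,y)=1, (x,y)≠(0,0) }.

translate: b→7 (≡-11 mod 18), so (9,-11,10)→(9,7,8)
flip: (9,7,8)→(8,-7,9)
reduced (well bottom): (8,-7,9) with a≤c, −a<b≤a
well minimum |f| = |-8| = 8 (negative-definite)

8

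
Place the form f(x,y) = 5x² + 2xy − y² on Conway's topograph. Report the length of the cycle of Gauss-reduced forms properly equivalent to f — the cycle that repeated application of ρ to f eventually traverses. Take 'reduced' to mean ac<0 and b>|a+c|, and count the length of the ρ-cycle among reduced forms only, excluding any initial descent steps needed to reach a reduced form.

D = 24, ⌊√D⌋ = 4
descent: ρ → (-1,4,2)  [lands on river]
river: ρ → (2,4,-1)
ρ-cycle length = 2 (tail of 1 descent step not counted)

2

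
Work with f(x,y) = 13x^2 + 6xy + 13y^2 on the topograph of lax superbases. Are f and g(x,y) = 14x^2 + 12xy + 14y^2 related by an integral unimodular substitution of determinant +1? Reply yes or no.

D₁ = -640, D₂ = -640
f: reduced (well bottom): (13,6,13) with a≤c, −a<b≤a
g: reduced (well bottom): (14,12,14) with a≤c, −a<b≤a
reduced forms (13, 6, 13) vs (14, 12, 14) ⇒ inequivalent

no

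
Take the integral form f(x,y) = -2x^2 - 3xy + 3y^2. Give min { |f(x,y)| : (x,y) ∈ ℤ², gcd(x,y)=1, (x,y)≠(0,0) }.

descent: ρ → (3,3,-2)  [lands on river]
river: ρ → (-2,5,1)
river: ρ → (1,5,-2)
river: ρ → (-2,3,3)
closes: descent 1, river 4
min |a| on river = 1

1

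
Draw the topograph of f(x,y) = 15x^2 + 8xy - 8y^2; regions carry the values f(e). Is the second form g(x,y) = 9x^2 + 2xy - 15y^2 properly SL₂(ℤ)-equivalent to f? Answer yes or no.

D₁ = 544, D₂ = 544
river cycle of f (length 4): (-8, 8, 15), (15, 22, -1), (-1, 22, 15), (15, 8, -8)
river cycle of g (length 4): (9, 20, -4), (-4, 20, 9), (9, 16, -8), (-8, 16, 9)
cycles differ ⇒ inequivalent

no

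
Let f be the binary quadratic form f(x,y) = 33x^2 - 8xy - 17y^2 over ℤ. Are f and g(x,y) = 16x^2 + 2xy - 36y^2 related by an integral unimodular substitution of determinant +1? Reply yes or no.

D₁ = 2308, D₂ = 2308
river cycle of f (length 10): (-17, 42, 8), (8, 38, -27), (-27, 16, 19), (19, 22, -24), (-24, 26, 17), (17, 42, -8), (-8, 38, 27), (27, 16, -19), (-19, 22, 24), (24, 26, -17)
river cycle of g (length 10): (16, 34, -18), (-18, 38, 12), (12, 34, -24), (-24, 14, 22), (22, 30, -16), (-16, 34, 18), (18, 38, -12), (-12, 34, 24), (24, 14, -22), (-22, 30, 16)
cycles differ ⇒ inequivalent

no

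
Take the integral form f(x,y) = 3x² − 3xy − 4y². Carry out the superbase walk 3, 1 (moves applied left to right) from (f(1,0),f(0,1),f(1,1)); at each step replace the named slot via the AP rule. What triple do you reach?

start (3,-4,-4) = (f(1,0),f(0,1),f(1,1))
replace slot 3: 2·(3+(-4)) − (-4) = 2 → (3,-4,2)
replace slot 1: 2·((-4)+2) − 3 = -7 → (-7,-4,2)

-7,-4,2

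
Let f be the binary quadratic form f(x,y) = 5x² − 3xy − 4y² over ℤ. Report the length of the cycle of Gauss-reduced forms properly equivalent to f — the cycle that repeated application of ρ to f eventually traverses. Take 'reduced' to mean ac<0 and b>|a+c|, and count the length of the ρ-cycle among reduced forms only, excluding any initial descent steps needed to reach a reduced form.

D = 89, ⌊√D⌋ = 9
descent: ρ → (-4,3,5)  [lands on river]
river: ρ → (5,7,-2)
river: ρ → (-2,9,1)
river: ρ → (1,9,-2)
river: ρ → (-2,7,5)
river: ρ → (5,3,-4)
river: ρ → (-4,5,4)
river: ρ → (4,3,-5)
river: ρ → (-5,7,2)
river: ρ → (2,9,-1)
river: ρ → (-1,9,2)
river: ρ → (2,7,-5)
river: ρ → (-5,3,4)
river: ρ → (4,5,-4)
ρ-cycle length = 14 (tail of 1 descent step not counted)

14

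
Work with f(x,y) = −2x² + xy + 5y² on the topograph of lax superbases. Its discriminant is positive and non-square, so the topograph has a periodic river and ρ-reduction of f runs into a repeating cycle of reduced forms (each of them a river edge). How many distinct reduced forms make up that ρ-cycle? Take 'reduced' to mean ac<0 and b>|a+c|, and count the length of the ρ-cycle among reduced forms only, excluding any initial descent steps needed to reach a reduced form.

D = 41, ⌊√D⌋ = 6
descent: ρ → (5,-1,-2)
descent: ρ → (-2,5,2)  [lands on river]
river: ρ → (2,3,-4)
river: ρ → (-4,5,1)
river: ρ → (1,5,-4)
river: ρ → (-4,3,2)
river: ρ → (2,5,-2)
river: ρ → (-2,3,4)
river: ρ → (4,5,-1)
river: ρ → (-1,5,4)
river: ρ → (4,3,-2)
ρ-cycle length = 10 (tail of 2 descent steps not counted)

10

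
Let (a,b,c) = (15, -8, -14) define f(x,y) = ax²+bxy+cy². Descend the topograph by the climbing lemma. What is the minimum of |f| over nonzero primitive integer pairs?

descent: ρ → (-14,8,15)  [lands on river]
river: ρ → (15,22,-7)
river: ρ → (-7,20,18)
river: ρ → (18,16,-9)
river: ρ → (-9,20,14)
river: ρ → (14,8,-15)
river: ρ → (-15,22,7)
river: ρ → (7,20,-18)
river: ρ → (-18,16,9)
river: ρ → (9,20,-14)
closes: descent 1, river 10
min |a| on river = 7

7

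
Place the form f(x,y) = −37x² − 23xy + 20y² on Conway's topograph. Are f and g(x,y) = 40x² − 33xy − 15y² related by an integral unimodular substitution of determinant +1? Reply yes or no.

D₁ = 3489, D₂ = 3489
river cycle of f (length 52): (20, 23, -37), (-37, 51, 6), (6, 57, -10), (-10, 43, 41), (41, 39, -12), (-12, 57, 5), (5, 53, -34), (-34, 15, 24), (24, 33, -25), (-25, 17, 32), … (42 more)
river cycle of g (length 52): (-15, 33, 40), (40, 47, -8), (-8, 49, 34), (34, 19, -23), (-23, 27, 30), (30, 33, -20), (-20, 47, 16), (16, 49, -17), (-17, 53, 10), (10, 47, -32), … (42 more)
cycles differ ⇒ inequivalent

no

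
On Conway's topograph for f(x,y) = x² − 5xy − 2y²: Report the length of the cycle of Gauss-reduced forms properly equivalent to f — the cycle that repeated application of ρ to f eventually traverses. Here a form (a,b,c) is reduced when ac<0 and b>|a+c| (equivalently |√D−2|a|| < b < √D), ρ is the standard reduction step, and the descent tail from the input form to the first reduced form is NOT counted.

D = 33, ⌊√D⌋ = 5
descent: ρ → (-2,5,1)  [lands on river]
river: ρ → (1,5,-2)
river: ρ → (-2,3,3)
river: ρ → (3,3,-2)
ρ-cycle length = 4 (tail of 1 descent step not counted)

4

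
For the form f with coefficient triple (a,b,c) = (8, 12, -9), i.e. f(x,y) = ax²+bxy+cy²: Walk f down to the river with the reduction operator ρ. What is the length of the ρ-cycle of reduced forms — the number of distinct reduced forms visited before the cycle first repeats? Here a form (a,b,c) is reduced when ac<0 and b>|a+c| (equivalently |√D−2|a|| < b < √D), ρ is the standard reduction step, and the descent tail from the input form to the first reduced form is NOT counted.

D = 432, ⌊√D⌋ = 20
river: ρ → (-9,6,11)
river: ρ → (11,16,-4)
river: ρ → (-4,16,11)
river: ρ → (11,6,-9)
river: ρ → (-9,12,8)
river: ρ → (8,20,-1)
river: ρ → (-1,20,8)
river: ρ → (8,12,-9)
ρ-cycle length = 8 (tail of 0 descent steps not counted)

8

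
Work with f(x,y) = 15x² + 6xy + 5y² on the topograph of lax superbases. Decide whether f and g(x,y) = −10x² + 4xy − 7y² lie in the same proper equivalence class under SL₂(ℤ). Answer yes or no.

D₁ = -264, D₂ = -264
f: flip: (15,6,5)→(5,-6,15)
f: translate: b→4 (≡-6 mod 10), so (5,-6,15)→(5,4,14)
f: reduced (well bottom): (5,4,14) with a≤c, −a<b≤a
g is negative-definite; reduce −g:
−g: flip: (10,-4,7)→(7,4,10)
−g: reduced (well bottom): (7,4,10) with a≤c, −a<b≤a
flip sign back: reduced form of g is (-7,-4,-10)
reduced forms (5, 4, 14) vs (-7, -4, -10) ⇒ inequivalent

no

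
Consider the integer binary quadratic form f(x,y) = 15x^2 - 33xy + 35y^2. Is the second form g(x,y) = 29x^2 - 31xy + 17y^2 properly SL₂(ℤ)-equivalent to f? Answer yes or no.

D₁ = -1011, D₂ = -1011
f: translate: b→-3 (≡-33 mod 30), so (15,-33,35)→(15,-3,17)
f: reduced (well bottom): (15,-3,17) with a≤c, −a<b≤a
g: translate: b→27 (≡-31 mod 58), so (29,-31,17)→(29,27,15)
g: flip: (29,27,15)→(15,-27,29)
g: translate: b→3 (≡-27 mod 30), so (15,-27,29)→(15,3,17)
g: reduced (well bottom): (15,3,17) with a≤c, −a<b≤a
reduced forms (15, -3, 17) vs (15, 3, 17) ⇒ inequivalent

no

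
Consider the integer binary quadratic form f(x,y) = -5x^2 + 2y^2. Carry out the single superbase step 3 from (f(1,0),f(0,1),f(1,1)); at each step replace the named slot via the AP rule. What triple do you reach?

start (-5,2,-3) = (f(1,0),f(0,1),f(1,1))
replace slot 3: 2·((-5)+2) − (-3) = -3 → (-5,2,-3)

-5,2,-3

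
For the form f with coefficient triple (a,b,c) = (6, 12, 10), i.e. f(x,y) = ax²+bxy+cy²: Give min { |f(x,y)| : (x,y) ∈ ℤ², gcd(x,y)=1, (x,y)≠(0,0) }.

translate: b→0 (≡12 mod 12), so (6,12,10)→(6,0,4)
flip: (6,0,4)→(4,0,6)
reduced (well bottom): (4,0,6) with a≤c, −a<b≤a
well minimum = a = 4

4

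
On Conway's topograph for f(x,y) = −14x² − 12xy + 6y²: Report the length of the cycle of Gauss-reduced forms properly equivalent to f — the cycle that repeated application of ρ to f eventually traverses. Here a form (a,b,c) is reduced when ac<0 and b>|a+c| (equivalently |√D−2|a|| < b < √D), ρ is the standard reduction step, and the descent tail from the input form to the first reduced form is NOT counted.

D = 480, ⌊√D⌋ = 21
descent: ρ → (6,12,-14)  [lands on river]
river: ρ → (-14,16,4)
river: ρ → (4,16,-14)
river: ρ → (-14,12,6)
ρ-cycle length = 4 (tail of 1 descent step not counted)

4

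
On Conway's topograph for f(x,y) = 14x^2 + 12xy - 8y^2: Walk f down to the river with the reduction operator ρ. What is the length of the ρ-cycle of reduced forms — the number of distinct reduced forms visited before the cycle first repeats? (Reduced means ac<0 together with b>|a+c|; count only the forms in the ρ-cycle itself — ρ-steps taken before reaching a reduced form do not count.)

D = 592, ⌊√D⌋ = 24
river: ρ → (-8,20,6)
river: ρ → (6,16,-14)
river: ρ → (-14,12,8)
river: ρ → (8,20,-6)
river: ρ → (-6,16,14)
river: ρ → (14,12,-8)
ρ-cycle length = 6 (tail of 0 descent steps not counted)

6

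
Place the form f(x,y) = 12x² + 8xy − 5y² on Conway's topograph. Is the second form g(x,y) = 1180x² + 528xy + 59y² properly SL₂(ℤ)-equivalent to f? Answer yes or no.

D₁ = 304, D₂ = 304
river cycle of f (length 12): (-5, 12, 8), (8, 4, -9), (-9, 14, 3), (3, 16, -4), (-4, 16, 3), (3, 14, -9), (-9, 4, 8), (8, 12, -5), (-5, 8, 12), (12, 16, -1), … (2 more)
river cycle of g (length 12): (12, 8, -5), (-5, 12, 8), (8, 4, -9), (-9, 14, 3), (3, 16, -4), (-4, 16, 3), (3, 14, -9), (-9, 4, 8), (8, 12, -5), (-5, 8, 12), … (2 more)
cycles coincide ⇒ equivalent

yes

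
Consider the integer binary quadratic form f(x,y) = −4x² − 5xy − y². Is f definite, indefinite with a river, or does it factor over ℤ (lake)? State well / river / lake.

D = b²−4ac = (-5)² − 4·(-4)·(-1) = 9
D = 3² is a perfect square ⇒ form factors over ℤ ⇒ lakes

lake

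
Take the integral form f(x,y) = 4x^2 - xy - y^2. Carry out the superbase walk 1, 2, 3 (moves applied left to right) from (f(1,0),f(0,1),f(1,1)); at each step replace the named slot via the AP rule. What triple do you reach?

start (4,-1,2) = (f(1,0),f(0,1),f(1,1))
replace slot 1: 2·((-1)+2) − 4 = -2 → (-2,-1,2)
replace slot 2: 2·((-2)+2) − (-1) = 1 → (-2,1,2)
replace slot 3: 2·((-2)+1) − 2 = -4 → (-2,1,-4)

-2,1,-4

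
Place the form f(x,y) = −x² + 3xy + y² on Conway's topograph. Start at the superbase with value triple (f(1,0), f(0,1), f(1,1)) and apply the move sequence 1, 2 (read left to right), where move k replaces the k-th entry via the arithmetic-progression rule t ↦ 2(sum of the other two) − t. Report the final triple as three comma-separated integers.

start (-1,1,3) = (f(1,0),f(0,1),f(1,1))
replace slot 1: 2·(1+3) − (-1) = 9 → (9,1,3)
replace slot 2: 2·(9+3) − 1 = 23 → (9,23,3)

9,23,3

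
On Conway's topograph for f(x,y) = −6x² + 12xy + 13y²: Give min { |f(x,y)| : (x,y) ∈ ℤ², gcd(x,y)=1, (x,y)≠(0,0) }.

river: ρ → (13,14,-5)
river: ρ → (-5,16,10)
river: ρ → (10,4,-11)
river: ρ → (-11,18,3)
river: ρ → (3,18,-11)
river: ρ → (-11,4,10)
river: ρ → (10,16,-5)
river: ρ → (-5,14,13)
river: ρ → (13,12,-6)
river: ρ → (-6,12,13)
closes: descent 0, river 10
min |a| on river = 3

3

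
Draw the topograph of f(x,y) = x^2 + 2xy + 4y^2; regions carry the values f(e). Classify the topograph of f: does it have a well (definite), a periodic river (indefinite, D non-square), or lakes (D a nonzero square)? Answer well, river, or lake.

D = b²−4ac = 2² − 4·1·4 = -12
D < 0 ⇒ definite ⇒ every region one sign ⇒ single well

well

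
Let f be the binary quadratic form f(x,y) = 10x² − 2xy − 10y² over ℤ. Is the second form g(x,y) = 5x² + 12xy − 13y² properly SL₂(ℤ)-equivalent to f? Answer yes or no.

D₁ = 404, D₂ = 404
river cycle of f (length 6): (-10, 2, 10), (10, 18, -2), (-2, 18, 10), (10, 2, -10), (-10, 18, 2), (2, 18, -10)
river cycle of g (length 6): (-13, 14, 4), (4, 18, -5), (-5, 12, 13), (13, 14, -4), (-4, 18, 5), (5, 12, -13)
cycles differ ⇒ inequivalent

no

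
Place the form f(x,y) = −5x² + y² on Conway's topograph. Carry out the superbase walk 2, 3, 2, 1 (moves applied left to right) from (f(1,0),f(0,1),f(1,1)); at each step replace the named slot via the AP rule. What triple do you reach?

start (-5,1,-4) = (f(1,0),f(0,1),f(1,1))
replace slot 2: 2·((-5)+(-4)) − 1 = -19 → (-5,-19,-4)
replace slot 3: 2·((-5)+(-19)) − (-4) = -44 → (-5,-19,-44)
replace slot 2: 2·((-5)+(-44)) − (-19) = -79 → (-5,-79,-44)
replace slot 1: 2·((-79)+(-44)) − (-5) = -241 → (-241,-79,-44)

-241,-79,-44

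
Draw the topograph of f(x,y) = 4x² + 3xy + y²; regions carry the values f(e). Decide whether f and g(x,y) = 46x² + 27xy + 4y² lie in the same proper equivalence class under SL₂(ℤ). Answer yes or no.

D₁ = -7, D₂ = -7
f: flip: (4,3,1)→(1,-3,4)
f: translate: b→1 (≡-3 mod 2), so (1,-3,4)→(1,1,2)
f: reduced (well bottom): (1,1,2) with a≤c, −a<b≤a
g: flip: (46,27,4)→(4,-27,46)
g: translate: b→-3 (≡-27 mod 8), so (4,-27,46)→(4,-3,1)
g: flip: (4,-3,1)→(1,3,4)
g: translate: b→1 (≡3 mod 2), so (1,3,4)→(1,1,2)
g: reduced (well bottom): (1,1,2) with a≤c, −a<b≤a
reduced forms (1, 1, 2) vs (1, 1, 2) ⇒ equivalent

yes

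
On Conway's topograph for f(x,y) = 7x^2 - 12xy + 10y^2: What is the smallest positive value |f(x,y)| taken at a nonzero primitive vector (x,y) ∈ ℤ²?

translate: b→2 (≡-12 mod 14), so (7,-12,10)→(7,2,5)
flip: (7,2,5)→(5,-2,7)
reduced (well bottom): (5,-2,7) with a≤c, −a<b≤a
well minimum = a = 5

5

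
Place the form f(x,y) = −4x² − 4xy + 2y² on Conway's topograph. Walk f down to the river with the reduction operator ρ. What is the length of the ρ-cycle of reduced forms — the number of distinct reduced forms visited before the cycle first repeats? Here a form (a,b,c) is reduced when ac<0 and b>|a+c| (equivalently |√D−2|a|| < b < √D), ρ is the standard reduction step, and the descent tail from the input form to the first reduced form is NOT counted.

D = 48, ⌊√D⌋ = 6
descent: ρ → (2,4,-4)  [lands on river]
river: ρ → (-4,4,2)
ρ-cycle length = 2 (tail of 1 descent step not counted)

2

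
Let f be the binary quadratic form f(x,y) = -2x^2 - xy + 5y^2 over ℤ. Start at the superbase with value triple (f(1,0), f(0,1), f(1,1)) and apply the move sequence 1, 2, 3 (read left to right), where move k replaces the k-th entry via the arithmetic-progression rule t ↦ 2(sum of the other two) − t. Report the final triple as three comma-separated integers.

start (-2,5,2) = (f(1,0),f(0,1),f(1,1))
replace slot 1: 2·(5+2) − (-2) = 16 → (16,5,2)
replace slot 2: 2·(16+2) − 5 = 31 → (16,31,2)
replace slot 3: 2·(16+31) − 2 = 92 → (16,31,92)

16,31,92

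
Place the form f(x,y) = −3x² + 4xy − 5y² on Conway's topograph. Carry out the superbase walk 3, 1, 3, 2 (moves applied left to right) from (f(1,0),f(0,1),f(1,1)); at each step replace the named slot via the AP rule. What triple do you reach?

start (-3,-5,-4) = (f(1,0),f(0,1),f(1,1))
replace slot 3: 2·((-3)+(-5)) − (-4) = -12 → (-3,-5,-12)
replace slot 1: 2·((-5)+(-12)) − (-3) = -31 → (-31,-5,-12)
replace slot 3: 2·((-31)+(-5)) − (-12) = -60 → (-31,-5,-60)
replace slot 2: 2·((-31)+(-60)) − (-5) = -177 → (-31,-177,-60)

-31,-177,-60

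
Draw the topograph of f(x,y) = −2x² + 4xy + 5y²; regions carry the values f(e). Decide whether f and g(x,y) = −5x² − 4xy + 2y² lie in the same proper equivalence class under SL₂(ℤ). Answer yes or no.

D₁ = 56, D₂ = 56
river cycle of f (length 4): (5, 6, -1), (-1, 6, 5), (5, 4, -2), (-2, 4, 5)
river cycle of g (length 4): (2, 4, -5), (-5, 6, 1), (1, 6, -5), (-5, 4, 2)
cycles differ ⇒ inequivalent

no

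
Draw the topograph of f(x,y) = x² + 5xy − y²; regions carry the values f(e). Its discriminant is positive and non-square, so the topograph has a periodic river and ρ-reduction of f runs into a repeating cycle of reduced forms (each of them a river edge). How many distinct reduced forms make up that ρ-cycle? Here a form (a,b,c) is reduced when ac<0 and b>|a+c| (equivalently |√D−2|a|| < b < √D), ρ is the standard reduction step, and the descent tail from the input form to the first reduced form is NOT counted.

D = 29, ⌊√D⌋ = 5
river: ρ → (-1,5,1)
river: ρ → (1,5,-1)
ρ-cycle length = 2 (tail of 0 descent steps not counted)

2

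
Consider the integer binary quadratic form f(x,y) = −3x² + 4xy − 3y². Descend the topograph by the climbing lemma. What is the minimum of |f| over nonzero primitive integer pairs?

translate: b→2 (≡-4 mod 6), so (3,-4,3)→(3,2,2)
flip: (3,2,2)→(2,-2,3)
translate: b→2 (≡-2 mod 4), so (2,-2,3)→(2,2,3)
reduced (well bottom): (2,2,3) with a≤c, −a<b≤a
well minimum |f| = |-2| = 2 (negative-definite)

2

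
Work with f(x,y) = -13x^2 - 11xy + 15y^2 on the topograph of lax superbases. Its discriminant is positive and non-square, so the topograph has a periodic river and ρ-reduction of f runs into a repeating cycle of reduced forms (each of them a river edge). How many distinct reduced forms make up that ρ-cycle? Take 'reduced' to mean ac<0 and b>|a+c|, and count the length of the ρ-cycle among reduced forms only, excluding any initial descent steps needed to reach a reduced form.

D = 901, ⌊√D⌋ = 30
descent: ρ → (15,11,-13)  [lands on river]
river: ρ → (-13,15,13)
river: ρ → (13,11,-15)
river: ρ → (-15,19,9)
river: ρ → (9,17,-17)
river: ρ → (-17,17,9)
river: ρ → (9,19,-15)
river: ρ → (-15,11,13)
river: ρ → (13,15,-13)
river: ρ → (-13,11,15)
river: ρ → (15,19,-9)
river: ρ → (-9,17,17)
river: ρ → (17,17,-9)
river: ρ → (-9,19,15)
ρ-cycle length = 14 (tail of 1 descent step not counted)

14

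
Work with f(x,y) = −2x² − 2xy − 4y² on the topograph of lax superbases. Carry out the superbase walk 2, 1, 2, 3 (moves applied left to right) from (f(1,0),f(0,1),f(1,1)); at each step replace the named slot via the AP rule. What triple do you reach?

start (-2,-4,-8) = (f(1,0),f(0,1),f(1,1))
replace slot 2: 2·((-2)+(-8)) − (-4) = -16 → (-2,-16,-8)
replace slot 1: 2·((-16)+(-8)) − (-2) = -46 → (-46,-16,-8)
replace slot 2: 2·((-46)+(-8)) − (-16) = -92 → (-46,-92,-8)
replace slot 3: 2·((-46)+(-92)) − (-8) = -268 → (-46,-92,-268)

-46,-92,-268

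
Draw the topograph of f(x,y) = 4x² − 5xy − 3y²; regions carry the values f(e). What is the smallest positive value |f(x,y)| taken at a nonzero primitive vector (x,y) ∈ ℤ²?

descent: ρ → (-3,5,4)  [lands on river]
river: ρ → (4,3,-4)
river: ρ → (-4,5,3)
river: ρ → (3,7,-2)
river: ρ → (-2,5,6)
river: ρ → (6,7,-1)
river: ρ → (-1,7,6)
river: ρ → (6,5,-2)
river: ρ → (-2,7,3)
river: ρ → (3,5,-4)
river: ρ → (-4,3,4)
river: ρ → (4,5,-3)
river: ρ → (-3,7,2)
river: ρ → (2,5,-6)
river: ρ → (-6,7,1)
river: ρ → (1,7,-6)
river: ρ → (-6,5,2)
river: ρ → (2,7,-3)
closes: descent 1, river 18
min |a| on river = 1

1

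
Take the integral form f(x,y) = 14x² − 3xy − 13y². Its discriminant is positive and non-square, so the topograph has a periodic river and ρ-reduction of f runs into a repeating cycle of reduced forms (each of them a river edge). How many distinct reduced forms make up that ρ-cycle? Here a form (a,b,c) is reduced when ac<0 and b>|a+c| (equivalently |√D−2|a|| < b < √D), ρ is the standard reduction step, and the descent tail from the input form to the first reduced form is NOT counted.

D = 737, ⌊√D⌋ = 27
descent: ρ → (-13,3,14)  [lands on river]
river: ρ → (14,25,-2)
river: ρ → (-2,27,1)
river: ρ → (1,27,-2)
river: ρ → (-2,25,14)
river: ρ → (14,3,-13)
river: ρ → (-13,23,4)
river: ρ → (4,25,-7)
river: ρ → (-7,17,16)
river: ρ → (16,15,-8)
river: ρ → (-8,17,14)
river: ρ → (14,11,-11)
river: ρ → (-11,11,14)
river: ρ → (14,17,-8)
river: ρ → (-8,15,16)
river: ρ → (16,17,-7)
river: ρ → (-7,25,4)
river: ρ → (4,23,-13)
ρ-cycle length = 18 (tail of 1 descent step not counted)

18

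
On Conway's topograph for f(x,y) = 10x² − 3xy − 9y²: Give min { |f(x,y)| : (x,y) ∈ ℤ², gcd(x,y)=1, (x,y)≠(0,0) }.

descent: ρ → (-9,3,10)  [lands on river]
river: ρ → (10,17,-2)
river: ρ → (-2,19,1)
river: ρ → (1,19,-2)
river: ρ → (-2,17,10)
river: ρ → (10,3,-9)
river: ρ → (-9,15,4)
river: ρ → (4,17,-5)
river: ρ → (-5,13,10)
river: ρ → (10,7,-8)
river: ρ → (-8,9,9)
river: ρ → (9,9,-8)
river: ρ → (-8,7,10)
river: ρ → (10,13,-5)
river: ρ → (-5,17,4)
river: ρ → (4,15,-9)
closes: descent 1, river 16
min |a| on river = 1

1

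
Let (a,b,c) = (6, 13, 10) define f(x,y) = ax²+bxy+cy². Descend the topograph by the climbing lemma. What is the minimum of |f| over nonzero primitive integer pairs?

translate: b→1 (≡13 mod 12), so (6,13,10)→(6,1,3)
flip: (6,1,3)→(3,-1,6)
reduced (well bottom): (3,-1,6) with a≤c, −a<b≤a
well minimum = a = 3

3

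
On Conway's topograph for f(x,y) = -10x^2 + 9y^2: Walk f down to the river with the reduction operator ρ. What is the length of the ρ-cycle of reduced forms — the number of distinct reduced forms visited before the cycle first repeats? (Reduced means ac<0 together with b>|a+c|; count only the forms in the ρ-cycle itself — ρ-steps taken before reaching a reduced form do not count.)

D = 360, ⌊√D⌋ = 18
descent: ρ → (9,18,-1)  [lands on river]
river: ρ → (-1,18,9)
ρ-cycle length = 2 (tail of 1 descent step not counted)

2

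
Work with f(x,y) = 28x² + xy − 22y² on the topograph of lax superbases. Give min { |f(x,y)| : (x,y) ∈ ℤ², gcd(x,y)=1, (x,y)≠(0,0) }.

descent: ρ → (-22,43,7)  [lands on river]
river: ρ → (7,41,-28)
river: ρ → (-28,15,20)
river: ρ → (20,25,-23)
river: ρ → (-23,21,22)
river: ρ → (22,23,-22)
river: ρ → (-22,21,23)
river: ρ → (23,25,-20)
river: ρ → (-20,15,28)
river: ρ → (28,41,-7)
river: ρ → (-7,43,22)
river: ρ → (22,45,-5)
river: ρ → (-5,45,22)
river: ρ → (22,43,-7)
river: ρ → (-7,41,28)
river: ρ → (28,15,-20)
river: ρ → (-20,25,23)
river: ρ → (23,21,-22)
river: ρ → (-22,23,22)
river: ρ → (22,21,-23)
river: ρ → (-23,25,20)
river: ρ → (20,15,-28)
river: ρ → (-28,41,7)
river: ρ → (7,43,-22)
river: ρ → (-22,45,5)
river: ρ → (5,45,-22)
closes: descent 1, river 26
min |a| on river = 5

5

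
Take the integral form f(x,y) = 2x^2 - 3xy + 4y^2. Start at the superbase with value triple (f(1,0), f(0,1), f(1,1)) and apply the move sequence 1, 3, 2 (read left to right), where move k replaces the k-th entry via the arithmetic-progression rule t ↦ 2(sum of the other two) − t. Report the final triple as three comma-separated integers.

start (2,4,3) = (f(1,0),f(0,1),f(1,1))
replace slot 1: 2·(4+3) − 2 = 12 → (12,4,3)
replace slot 3: 2·(12+4) − 3 = 29 → (12,4,29)
replace slot 2: 2·(12+29) − 4 = 78 → (12,78,29)

12,78,29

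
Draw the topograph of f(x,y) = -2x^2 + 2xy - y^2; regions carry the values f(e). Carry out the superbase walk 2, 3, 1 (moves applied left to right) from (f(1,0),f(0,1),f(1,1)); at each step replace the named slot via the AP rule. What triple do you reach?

start (-2,-1,-1) = (f(1,0),f(0,1),f(1,1))
replace slot 2: 2·((-2)+(-1)) − (-1) = -5 → (-2,-5,-1)
replace slot 3: 2·((-2)+(-5)) − (-1) = -13 → (-2,-5,-13)
replace slot 1: 2·((-5)+(-13)) − (-2) = -34 → (-34,-5,-13)

-34,-5,-13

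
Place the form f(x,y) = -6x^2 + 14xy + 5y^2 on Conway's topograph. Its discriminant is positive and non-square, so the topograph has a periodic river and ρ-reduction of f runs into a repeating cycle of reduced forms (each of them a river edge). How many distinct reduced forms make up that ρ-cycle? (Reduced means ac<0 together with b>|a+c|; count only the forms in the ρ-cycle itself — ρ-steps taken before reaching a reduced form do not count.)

D = 316, ⌊√D⌋ = 17
river: ρ → (5,16,-3)
river: ρ → (-3,14,10)
river: ρ → (10,6,-7)
river: ρ → (-7,8,9)
river: ρ → (9,10,-6)
river: ρ → (-6,14,5)
ρ-cycle length = 6 (tail of 0 descent steps not counted)

6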